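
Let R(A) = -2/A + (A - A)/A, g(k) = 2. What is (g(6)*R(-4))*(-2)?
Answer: -2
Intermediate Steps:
R(A) = -2/A (R(A) = -2/A + 0/A = -2/A + 0 = -2/A)
(g(6)*R(-4))*(-2) = (2*(-2/(-4)))*(-2) = (2*(-2*(-1/4)))*(-2) = (2*(1/2))*(-2) = 1*(-2) = -2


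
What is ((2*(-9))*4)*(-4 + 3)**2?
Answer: -72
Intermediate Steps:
((2*(-9))*4)*(-4 + 3)**2 = -18*4*(-1)**2 = -72*1 = -72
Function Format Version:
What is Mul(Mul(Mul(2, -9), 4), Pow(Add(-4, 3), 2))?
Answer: -72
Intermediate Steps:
Mul(Mul(Mul(2, -9), 4), Pow(Add(-4, 3), 2)) = Mul(Mul(-18, 4), Pow(-1, 2)) = Mul(-72, 1) = -72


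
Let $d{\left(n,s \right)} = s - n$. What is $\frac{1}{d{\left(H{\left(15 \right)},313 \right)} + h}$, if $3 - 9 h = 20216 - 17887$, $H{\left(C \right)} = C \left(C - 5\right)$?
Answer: $- \frac{9}{859} \approx -0.010477$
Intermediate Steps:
$H{\left(C \right)} = C \left(-5 + C\right)$
$h = - \frac{2326}{9}$ ($h = \frac{1}{3} - \frac{20216 - 17887}{9} = \frac{1}{3} - \frac{2329}{9} = - \frac{2326}{9} \approx -258.44$)
$\frac{1}{d{\left(H{\left(15 \right)},313 \right)} + h} = \frac{1}{\left(313 - 15 \left(-5 + 15\right)\right) - \frac{2326}{9}} = \frac{1}{\left(313 - 15 \cdot 10\right) - \frac{2326}{9}} = \frac{1}{\left(313 - 150\right) - \frac{2326}{9}} = \frac{1}{163 - \frac{2326}{9}} = \frac{1}{- \frac{859}{9}} = - \frac{9}{859}$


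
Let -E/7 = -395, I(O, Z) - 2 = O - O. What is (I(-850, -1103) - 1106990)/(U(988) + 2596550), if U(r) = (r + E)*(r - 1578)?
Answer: -276747/95570 ≈ -2.8958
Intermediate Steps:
I(O, Z) = 2 (I(O, Z) = 2 + (O - O) = 2 + 0 = 2)
E = 2765 (E = -7*(-395) = 2765)
U(r) = (-1578 + r)*(2765 + r) (U(r) = (r + 2765)*(r - 1578) = (2765 + r)*(-1578 + r) = (-1578 + r)*(2765 + r))
(I(-850, -1103) - 1106990)/(U(988) + 2596550) = (2 - 1106990)/((-4363170 + 988² + 1187*988) + 2596550) = -1106988/((-4363170 + 976144 + 1172756) + 2596550) = -1106988/(-2214270 + 2596550) = -1106988/382280 = -1106988*1/382280 = -276747/95570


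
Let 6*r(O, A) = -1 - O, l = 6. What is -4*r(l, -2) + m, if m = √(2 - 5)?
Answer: 14/3 + I*√3 ≈ 4.6667 + 1.732*I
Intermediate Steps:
m = I*√3 (m = √(-3) = I*√3 ≈ 1.732*I)
r(O, A) = -⅙ - O/6 (r(O, A) = (-1 - O)/6 = -⅙ - O/6)
-4*r(l, -2) + m = -4*(-⅙ - ⅙*6) + I*√3 = -4*(-⅙ - 1) + I*√3 = -4*(-7/6) + I*√3 = 14/3 + I*√3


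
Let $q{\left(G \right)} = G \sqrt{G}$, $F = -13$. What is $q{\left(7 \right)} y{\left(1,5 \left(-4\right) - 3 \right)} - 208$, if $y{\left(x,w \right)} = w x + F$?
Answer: $-208 - 252 \sqrt{7} \approx -874.73$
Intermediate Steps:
$q{\left(G \right)} = G^{\frac{3}{2}}$
$y{\left(x,w \right)} = -13 + w x$ ($y{\left(x,w \right)} = w x - 13 = -13 + w x$)
$q{\left(7 \right)} y{\left(1,5 \left(-4\right) - 3 \right)} - 208 = 7^{\frac{3}{2}} \left(-13 + \left(5 \left(-4\right) - 3\right) 1\right) - 208 = 7 \sqrt{7} \left(-13 + \left(-20 - 3\right) 1\right) - 208 = 7 \sqrt{7} \left(-13 - 23\right) - 208 = 7 \sqrt{7} \left(-36\right) - 208 = - 252 \sqrt{7} - 208 = -208 - 252 \sqrt{7}$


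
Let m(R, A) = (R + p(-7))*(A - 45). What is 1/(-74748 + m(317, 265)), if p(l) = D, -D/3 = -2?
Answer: -1/3688 ≈ -0.00027115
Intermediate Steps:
D = 6 (D = -3*(-2) = 6)
p(l) = 6
m(R, A) = (-45 + A)*(6 + R) (m(R, A) = (R + 6)*(A - 45) = (6 + R)*(-45 + A) = (-45 + A)*(6 + R))
1/(-74748 + m(317, 265)) = 1/(-74748 + (-270 - 45*317 + 6*265 + 265*317)) = 1/(-74748 + (-270 - 14265 + 1590 + 84005)) = 1/(-74748 + 71060) = 1/(-3688) = -1/3688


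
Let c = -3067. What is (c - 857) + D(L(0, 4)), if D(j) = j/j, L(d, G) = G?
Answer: -3923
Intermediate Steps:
D(j) = 1
(c - 857) + D(L(0, 4)) = (-3067 - 857) + 1 = -3924 + 1 = -3923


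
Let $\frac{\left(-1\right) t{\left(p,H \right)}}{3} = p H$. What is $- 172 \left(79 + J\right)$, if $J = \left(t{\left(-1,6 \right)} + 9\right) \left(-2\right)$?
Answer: $-4300$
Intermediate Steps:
$t{\left(p,H \right)} = - 3 H p$ ($t{\left(p,H \right)} = - 3 p H = - 3 H p$)
$J = -54$ ($J = \left(\left(-3\right) 6 \left(-1\right) + 9\right) \left(-2\right) = \left(18 + 9\right) \left(-2\right) = 27 \left(-2\right) = -54$)
$- 172 \left(79 + J\right) = - 172 \left(79 - 54\right) = \left(-172\right) 25 = -4300$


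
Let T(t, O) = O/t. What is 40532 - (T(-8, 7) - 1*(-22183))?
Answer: 146799/8 ≈ 18350.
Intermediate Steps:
40532 - (T(-8, 7) - 1*(-22183)) = 40532 - (7/(-8) - 1*(-22183)) = 40532 - (7*(-1/8) + 22183) = 40532 - (-7/8 + 22183) = 40532 - 1*177457/8 = 40532 - 177457/8 = 146799/8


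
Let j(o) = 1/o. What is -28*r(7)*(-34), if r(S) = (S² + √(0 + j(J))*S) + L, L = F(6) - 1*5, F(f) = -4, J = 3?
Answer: 38080 + 6664*√3/3 ≈ 41927.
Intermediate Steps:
L = -9 (L = -4 - 1*5 = -4 - 5 = -9)
r(S) = -9 + S² + S*√3/3 (r(S) = (S² + √(0 + 1/3)*S) - 9 = (S² + √(0 + ⅓)*S) - 9 = (S² + √(⅓)*S) - 9 = (S² + (√3/3)*S) - 9 = (S² + S*√3/3) - 9 = -9 + S² + S*√3/3)
-28*r(7)*(-34) = -28*(-9 + 7² + (⅓)*7*√3)*(-34) = -28*(-9 + 49 + 7*√3/3)*(-34) = -28*(40 + 7*√3/3)*(-34) = (-1120 - 196*√3/3)*(-34) = 38080 + 6664*√3/3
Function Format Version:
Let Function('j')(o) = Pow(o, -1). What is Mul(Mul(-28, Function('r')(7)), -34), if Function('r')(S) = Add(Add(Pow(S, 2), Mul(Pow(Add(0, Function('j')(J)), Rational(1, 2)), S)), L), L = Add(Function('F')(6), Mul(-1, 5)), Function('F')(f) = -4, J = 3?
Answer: Add(38080, Mul(Rational(6664, 3), Pow(3, Rational(1, 2)))) ≈ 41927.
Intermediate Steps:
L = -9 (L = Add(-4, Mul(-1, 5)) = Add(-4, -5) = -9)
Function('r')(S) = Add(-9, Pow(S, 2), Mul(Rational(1, 3), S, Pow(3, Rational(1, 2)))) (Function('r')(S) = Add(Add(Pow(S, 2), Mul(Pow(Add(0, Pow(3, -1)), Rational(1, 2)), S)), -9) = Add(Add(Pow(S, 2), Mul(Pow(Add(0, Rational(1, 3)), Rational(1, 2)), S)), -9) = Add(Add(Pow(S, 2), Mul(Pow(Rational(1, 3), Rational(1, 2)), S)), -9) = Add(Add(Pow(S, 2), Mul(Mul(Rational(1, 3), Pow(3, Rational(1, 2))), S)), -9) = Add(Add(Pow(S, 2), Mul(Rational(1, 3), S, Pow(3, Rational(1, 2)))), -9) = Add(-9, Pow(S, 2), Mul(Rational(1, 3), S, Pow(3, Rational(1, 2)))))
Mul(Mul(-28, Function('r')(7)), -34) = Mul(Mul(-28, Add(-9, Pow(7, 2), Mul(Rational(1, 3), 7, Pow(3, Rational(1, 2))))), -34) = Mul(Mul(-28, Add(-9, 49, Mul(Rational(7, 3), Pow(3, Rational(1, 2))))), -34) = Mul(Mul(-28, Add(40, Mul(Rational(7, 3), Pow(3, Rational(1, 2))))), -34) = Mul(Add(-1120, Mul(Rational(-196, 3), Pow(3, Rational(1, 2)))), -34) = Add(38080, Mul(Rational(6664, 3), Pow(3, Rational(1, 2))))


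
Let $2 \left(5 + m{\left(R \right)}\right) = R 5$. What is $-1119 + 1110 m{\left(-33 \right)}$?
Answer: $-98244$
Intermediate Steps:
$m{\left(R \right)} = -5 + \frac{5 R}{2}$ ($m{\left(R \right)} = -5 + \frac{R 5}{2} = -5 + \frac{5 R}{2}$)
$-1119 + 1110 m{\left(-33 \right)} = -1119 + 1110 \left(-5 + \frac{5}{2} \left(-33\right)\right) = -1119 + 1110 \left(-5 - \frac{165}{2}\right) = -1119 + 1110 \left(- \frac{175}{2}\right) = -1119 - 97125 = -98244$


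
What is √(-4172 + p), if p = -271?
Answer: I*√4443 ≈ 66.656*I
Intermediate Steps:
√(-4172 + p) = √(-4172 - 271) = √(-4443) = I*√4443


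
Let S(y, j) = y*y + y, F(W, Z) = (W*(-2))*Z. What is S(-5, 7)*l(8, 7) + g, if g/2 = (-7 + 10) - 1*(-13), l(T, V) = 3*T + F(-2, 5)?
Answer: 912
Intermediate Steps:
F(W, Z) = -2*W*Z (F(W, Z) = (-2*W)*Z = -2*W*Z)
l(T, V) = 20 + 3*T (l(T, V) = 3*T - 2*(-2)*5 = 3*T + 20 = 20 + 3*T)
S(y, j) = y + y² (S(y, j) = y² + y = y + y²)
g = 32 (g = 2*((-7 + 10) - 1*(-13)) = 2*(3 + 13) = 2*16 = 32)
S(-5, 7)*l(8, 7) + g = (-5*(1 - 5))*(20 + 3*8) + 32 = (-5*(-4))*(20 + 24) + 32 = 20*44 + 32 = 880 + 32 = 912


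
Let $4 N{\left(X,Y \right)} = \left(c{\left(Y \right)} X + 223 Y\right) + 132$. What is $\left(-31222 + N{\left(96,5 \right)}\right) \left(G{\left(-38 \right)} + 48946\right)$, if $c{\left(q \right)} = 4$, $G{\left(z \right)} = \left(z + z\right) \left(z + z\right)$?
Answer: $- \frac{3372434777}{2} \approx -1.6862 \cdot 10^{9}$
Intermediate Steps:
$G{\left(z \right)} = 4 z^{2}$ ($G{\left(z \right)} = 2 z 2 z = 4 z^{2}$)
$N{\left(X,Y \right)} = 33 + X + \frac{223 Y}{4}$ ($N{\left(X,Y \right)} = \frac{\left(4 X + 223 Y\right) + 132}{4} = \frac{132 + 4 X + 223 Y}{4} = 33 + X + \frac{223 Y}{4}$)
$\left(-31222 + N{\left(96,5 \right)}\right) \left(G{\left(-38 \right)} + 48946\right) = \left(-31222 + \left(33 + 96 + \frac{223}{4} \cdot 5\right)\right) \left(4 \left(-38\right)^{2} + 48946\right) = \left(-31222 + \left(33 + 96 + \frac{1115}{4}\right)\right) \left(4 \cdot 1444 + 48946\right) = \left(-31222 + \frac{1631}{4}\right) \left(5776 + 48946\right) = \left(- \frac{123257}{4}\right) 54722 = - \frac{3372434777}{2}$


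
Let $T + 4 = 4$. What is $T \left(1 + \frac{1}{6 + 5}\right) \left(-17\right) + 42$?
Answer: $42$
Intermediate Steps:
$T = 0$ ($T = -4 + 4 = 0$)
$T \left(1 + \frac{1}{6 + 5}\right) \left(-17\right) + 42 = 0 \left(1 + \frac{1}{6 + 5}\right) \left(-17\right) + 42 = 0 \left(1 + \frac{1}{11}\right) \left(-17\right) + 42 = 0 \cdot \frac{12}{11} \left(-17\right) + 42 = 0 \left(-17\right) + 42 = 0 + 42 = 42$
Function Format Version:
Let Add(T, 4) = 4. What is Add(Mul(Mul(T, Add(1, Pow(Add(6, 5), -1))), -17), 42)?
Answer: 42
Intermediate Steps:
T = 0 (T = Add(-4, 4) = 0)
Add(Mul(Mul(T, Add(1, Pow(Add(6, 5), -1))), -17), 42) = Add(Mul(Mul(0, Add(1, Pow(Add(6, 5), -1))), -17), 42) = Add(Mul(Mul(0, Add(1, Pow(11, -1))), -17), 42) = Add(Mul(Mul(0, Add(1, Rational(1, 11))), -17), 42) = Add(Mul(Mul(0, Rational(12, 11)), -17), 42) = Add(Mul(0, -17), 42) = Add(0, 42) = 42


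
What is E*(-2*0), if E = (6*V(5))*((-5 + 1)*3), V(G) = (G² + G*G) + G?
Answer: 0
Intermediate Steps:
V(G) = G + 2*G² (V(G) = (G² + G²) + G = 2*G² + G = G + 2*G²)
E = -3960 (E = (6*(5*(1 + 2*5)))*((-5 + 1)*3) = (6*(5*(1 + 10)))*(-4*3) = (6*(5*11))*(-12) = (6*55)*(-12) = 330*(-12) = -3960)
E*(-2*0) = -(-7920)*0 = -3960*0 = 0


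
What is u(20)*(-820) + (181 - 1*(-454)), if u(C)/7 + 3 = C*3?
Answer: -326545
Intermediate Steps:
u(C) = -21 + 21*C (u(C) = -21 + 7*(C*3) = -21 + 7*(3*C) = -21 + 21*C)
u(20)*(-820) + (181 - 1*(-454)) = (-21 + 21*20)*(-820) + (181 - 1*(-454)) = (-21 + 420)*(-820) + (181 + 454) = 399*(-820) + 635 = -327180 + 635 = -326545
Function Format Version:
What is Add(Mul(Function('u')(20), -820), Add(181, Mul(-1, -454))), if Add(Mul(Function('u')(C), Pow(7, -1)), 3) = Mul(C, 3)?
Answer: -326545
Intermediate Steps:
Function('u')(C) = Add(-21, Mul(21, C)) (Function('u')(C) = Add(-21, Mul(7, Mul(C, 3))) = Add(-21, Mul(7, Mul(3, C))) = Add(-21, Mul(21, C)))
Add(Mul(Function('u')(20), -820), Add(181, Mul(-1, -454))) = Add(Mul(Add(-21, Mul(21, 20)), -820), Add(181, Mul(-1, -454))) = Add(Mul(Add(-21, 420), -820), Add(181, 454)) = Add(Mul(399, -820), 635) = Add(-327180, 635) = -326545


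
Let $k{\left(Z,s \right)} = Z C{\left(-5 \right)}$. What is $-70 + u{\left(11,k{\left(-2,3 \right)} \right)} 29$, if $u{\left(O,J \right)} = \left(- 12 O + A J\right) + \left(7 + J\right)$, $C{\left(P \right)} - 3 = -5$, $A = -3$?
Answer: $-3927$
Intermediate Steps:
$C{\left(P \right)} = -2$ ($C{\left(P \right)} = 3 - 5 = -2$)
$k{\left(Z,s \right)} = - 2 Z$ ($k{\left(Z,s \right)} = Z \left(-2\right) = - 2 Z$)
$u{\left(O,J \right)} = 7 - 12 O - 2 J$ ($u{\left(O,J \right)} = \left(- 12 O - 3 J\right) + \left(7 + J\right) = 7 - 12 O - 2 J$)
$-70 + u{\left(11,k{\left(-2,3 \right)} \right)} 29 = -70 + \left(7 - 132 - 2 \left(\left(-2\right) \left(-2\right)\right)\right) 29 = -70 + \left(7 - 132 - 8\right) 29 = -70 - 3857 = -3927$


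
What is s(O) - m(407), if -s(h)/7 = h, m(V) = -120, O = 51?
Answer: -237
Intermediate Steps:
s(h) = -7*h
s(O) - m(407) = -7*51 - 1*(-120) = -357 + 120 = -237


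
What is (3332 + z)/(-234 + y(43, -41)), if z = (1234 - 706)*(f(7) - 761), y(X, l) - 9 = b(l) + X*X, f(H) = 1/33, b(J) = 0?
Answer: -3435/14 ≈ -245.36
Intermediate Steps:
f(H) = 1/33
y(X, l) = 9 + X**2 (y(X, l) = 9 + (0 + X*X) = 9 + (0 + X**2) = 9 + X**2)
z = -401792 (z = (1234 - 706)*(1/33 - 761) = 528*(-25112/33) = -401792)
(3332 + z)/(-234 + y(43, -41)) = (3332 - 401792)/(-234 + (9 + 43**2)) = -398460/(-234 + (9 + 1849)) = -398460/(-234 + 1858) = -398460/1624 = -398460*1/1624 = -3435/14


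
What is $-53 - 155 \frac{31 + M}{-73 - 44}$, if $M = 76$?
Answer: $\frac{10384}{117} \approx 88.752$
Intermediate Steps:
$-53 - 155 \frac{31 + M}{-73 - 44} = -53 - 155 \frac{31 + 76}{-73 - 44} = -53 - 155 \frac{107}{-117} = -53 - 155 \cdot 107 \left(- \frac{1}{117}\right) = -53 - - \frac{16585}{117} = -53 + \frac{16585}{117} = \frac{10384}{117}$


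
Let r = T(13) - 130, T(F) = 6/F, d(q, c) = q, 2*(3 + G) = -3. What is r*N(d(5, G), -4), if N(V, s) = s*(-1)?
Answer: -6736/13 ≈ -518.15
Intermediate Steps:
G = -9/2 (G = -3 + (½)*(-3) = -3 - 3/2 = -9/2 ≈ -4.5000)
N(V, s) = -s
r = -1684/13 (r = 6/13 - 130 = -1684/13 ≈ -129.54)
r*N(d(5, G), -4) = -(-1684)*(-4)/13 = -1684/13*4 = -6736/13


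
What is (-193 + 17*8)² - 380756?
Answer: -377507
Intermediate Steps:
(-193 + 17*8)² - 380756 = (-193 + 136)² - 380756 = (-57)² - 380756 = 3249 - 380756 = -377507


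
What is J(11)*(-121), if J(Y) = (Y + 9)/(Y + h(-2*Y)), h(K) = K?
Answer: 220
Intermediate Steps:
J(Y) = -(9 + Y)/Y (J(Y) = (Y + 9)/(Y - 2*Y) = (9 + Y)/((-Y)) = (9 + Y)*(-1/Y) = -(9 + Y)/Y)
J(11)*(-121) = ((-9 - 1*11)/11)*(-121) = ((-9 - 11)/11)*(-121) = ((1/11)*(-20))*(-121) = -20/11*(-121) = 220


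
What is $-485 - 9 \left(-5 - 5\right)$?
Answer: $-395$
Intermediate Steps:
$-485 - 9 \left(-5 - 5\right) = -485 - -90 = -485 + 90 = -395$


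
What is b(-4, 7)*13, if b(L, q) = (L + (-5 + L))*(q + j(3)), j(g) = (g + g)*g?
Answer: -4225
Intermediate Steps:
j(g) = 2*g**2 (j(g) = (2*g)*g = 2*g**2)
b(L, q) = (-5 + 2*L)*(18 + q) (b(L, q) = (L + (-5 + L))*(q + 2*3**2) = (-5 + 2*L)*(q + 2*9) = (-5 + 2*L)*(q + 18) = (-5 + 2*L)*(18 + q))
b(-4, 7)*13 = (-90 - 5*7 + 36*(-4) + 2*(-4)*7)*13 = (-90 - 35 - 144 - 56)*13 = -325*13 = -4225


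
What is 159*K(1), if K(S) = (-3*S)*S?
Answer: -477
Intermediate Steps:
K(S) = -3*S²
159*K(1) = 159*(-3*1²) = 159*(-3*1) = 159*(-3) = -477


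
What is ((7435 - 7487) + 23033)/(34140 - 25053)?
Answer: 22981/9087 ≈ 2.5290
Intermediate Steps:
((7435 - 7487) + 23033)/(34140 - 25053) = (-52 + 23033)/9087 = 22981*(1/9087) = 22981/9087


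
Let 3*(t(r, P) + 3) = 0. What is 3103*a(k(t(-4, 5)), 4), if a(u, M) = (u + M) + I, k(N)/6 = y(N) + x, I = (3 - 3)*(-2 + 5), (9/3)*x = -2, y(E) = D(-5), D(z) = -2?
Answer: -37236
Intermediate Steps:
y(E) = -2
t(r, P) = -3 (t(r, P) = -3 + (1/3)*0 = -3 + 0 = -3)
x = -2/3 (x = (1/3)*(-2) = -2/3 ≈ -0.66667)
I = 0 (I = 0*3 = 0)
k(N) = -16 (k(N) = 6*(-2 - 2/3) = 6*(-8/3) = -16)
a(u, M) = M + u (a(u, M) = (u + M) + 0 = (M + u) + 0 = M + u)
3103*a(k(t(-4, 5)), 4) = 3103*(4 - 16) = 3103*(-12) = -37236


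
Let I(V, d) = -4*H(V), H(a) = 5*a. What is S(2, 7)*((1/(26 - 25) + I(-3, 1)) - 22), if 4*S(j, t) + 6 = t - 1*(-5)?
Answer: 117/2 ≈ 58.500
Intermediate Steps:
S(j, t) = -¼ + t/4 (S(j, t) = -3/2 + (t - 1*(-5))/4 = -3/2 + (t + 5)/4 = -3/2 + (5 + t)/4 = -3/2 + (5/4 + t/4) = -¼ + t/4)
I(V, d) = -20*V
S(2, 7)*((1/(26 - 25) + I(-3, 1)) - 22) = (-¼ + (¼)*7)*((1/(26 - 25) - 20*(-3)) - 22) = (-¼ + 7/4)*((1/1 + 60) - 22) = 3*((1 + 60) - 22)/2 = 3*(61 - 22)/2 = (3/2)*39 = 117/2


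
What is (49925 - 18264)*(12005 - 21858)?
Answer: -311955833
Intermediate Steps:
(49925 - 18264)*(12005 - 21858) = 31661*(-9853) = -311955833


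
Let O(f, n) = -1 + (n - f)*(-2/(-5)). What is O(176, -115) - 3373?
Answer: -17452/5 ≈ -3490.4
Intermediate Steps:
O(f, n) = -1 - 2*f/5 + 2*n/5 (O(f, n) = -1 + (n - f)*(-2*(-⅕)) = -1 + (n - f)*(⅖) = -1 + (-2*f/5 + 2*n/5) = -1 - 2*f/5 + 2*n/5)
O(176, -115) - 3373 = (-1 - ⅖*176 + (⅖)*(-115)) - 3373 = (-1 - 352/5 - 46) - 3373 = -587/5 - 3373 = -17452/5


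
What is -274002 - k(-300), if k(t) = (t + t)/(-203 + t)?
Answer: -137823606/503 ≈ -2.7400e+5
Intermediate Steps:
k(t) = 2*t/(-203 + t) (k(t) = (2*t)/(-203 + t) = 2*t/(-203 + t))
-274002 - k(-300) = -274002 - 2*(-300)/(-203 - 300) = -274002 - 2*(-300)/(-503) = -274002 - 2*(-300)*(-1)/503 = -274002 - 1*600/503 = -274002 - 600/503 = -137823606/503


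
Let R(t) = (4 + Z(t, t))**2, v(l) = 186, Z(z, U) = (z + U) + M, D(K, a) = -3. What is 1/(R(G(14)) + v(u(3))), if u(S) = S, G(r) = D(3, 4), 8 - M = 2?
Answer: 1/202 ≈ 0.0049505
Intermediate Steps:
M = 6 (M = 8 - 1*2 = 8 - 2 = 6)
G(r) = -3
Z(z, U) = 6 + U + z (Z(z, U) = (z + U) + 6 = (U + z) + 6 = 6 + U + z)
R(t) = (10 + 2*t)**2 (R(t) = (4 + (6 + t + t))**2 = (4 + (6 + 2*t))**2 = (10 + 2*t)**2)
1/(R(G(14)) + v(u(3))) = 1/(4*(5 - 3)**2 + 186) = 1/(4*2**2 + 186) = 1/(4*4 + 186) = 1/(16 + 186) = 1/202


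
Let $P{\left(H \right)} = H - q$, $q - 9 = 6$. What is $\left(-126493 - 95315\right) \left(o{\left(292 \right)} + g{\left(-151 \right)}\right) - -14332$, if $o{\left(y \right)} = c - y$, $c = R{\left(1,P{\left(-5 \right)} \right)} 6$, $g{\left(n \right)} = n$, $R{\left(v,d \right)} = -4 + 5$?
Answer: $96944428$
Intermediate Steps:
$q = 15$ ($q = 9 + 6 = 15$)
$P{\left(H \right)} = -15 + H$ ($P{\left(H \right)} = H - 15 = -15 + H$)
$R{\left(v,d \right)} = 1$
$c = 6$ ($c = 1 \cdot 6 = 6$)
$o{\left(y \right)} = 6 - y$
$\left(-126493 - 95315\right) \left(o{\left(292 \right)} + g{\left(-151 \right)}\right) - -14332 = \left(-126493 - 95315\right) \left(\left(6 - 292\right) - 151\right) - -14332 = - 221808 \left(\left(6 - 292\right) - 151\right) + 14332 = - 221808 \left(-286 - 151\right) + 14332 = \left(-221808\right) \left(-437\right) + 14332 = 96930096 + 14332 = 96944428$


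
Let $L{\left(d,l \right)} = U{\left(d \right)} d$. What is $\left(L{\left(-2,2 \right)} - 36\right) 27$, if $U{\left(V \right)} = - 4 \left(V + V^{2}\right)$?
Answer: $-540$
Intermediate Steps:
$U{\left(V \right)} = - 4 V - 4 V^{2}$
$L{\left(d,l \right)} = - 4 d^{2} \left(1 + d\right)$ ($L{\left(d,l \right)} = - 4 d \left(1 + d\right) d = - 4 d^{2} \left(1 + d\right)$)
$\left(L{\left(-2,2 \right)} - 36\right) 27 = \left(4 \left(-2\right)^{2} \left(-1 - -2\right) - 36\right) 27 = \left(4 \cdot 4 \left(-1 + 2\right) - 36\right) 27 = \left(4 \cdot 4 \cdot 1 - 36\right) 27 = \left(16 - 36\right) 27 = \left(-20\right) 27 = -540$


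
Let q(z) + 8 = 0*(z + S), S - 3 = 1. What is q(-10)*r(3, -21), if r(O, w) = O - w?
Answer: -192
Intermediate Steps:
S = 4 (S = 3 + 1 = 4)
q(z) = -8 (q(z) = -8 + 0*(z + 4) = -8 + 0*(4 + z) = -8 + 0 = -8)
q(-10)*r(3, -21) = -8*(3 - 1*(-21)) = -8*(3 + 21) = -8*24 = -192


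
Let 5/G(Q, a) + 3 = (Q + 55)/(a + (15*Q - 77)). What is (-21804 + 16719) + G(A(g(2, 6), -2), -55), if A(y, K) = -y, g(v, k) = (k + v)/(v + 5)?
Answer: -615465/121 ≈ -5086.5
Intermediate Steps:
g(v, k) = (k + v)/(5 + v)
G(Q, a) = 5/(-3 + (55 + Q)/(-77 + a + 15*Q)) (G(Q, a) = 5/(-3 + (Q + 55)/(a + (15*Q - 77))) = 5/(-3 + (55 + Q)/(a + (-77 + 15*Q))) = 5/(-3 + (55 + Q)/(-77 + a + 15*Q)))
(-21804 + 16719) + G(A(g(2, 6), -2), -55) = (-21804 + 16719) + 5*(77 - 1*(-55) - (-15)*(6 + 2)/(5 + 2))/(-286 + 3*(-55) + 44*(-(6 + 2)/(5 + 2))) = -5085 + 5*(77 + 55 - (-15)*8/7)/(-286 - 165 + 44*(-8/7)) = -5085 + 5*(77 + 55 - (-15)*(⅐)*8)/(-286 - 165 + 44*(-8/7)) = -5085 + 5*(77 + 55 - (-15)*8/7)/(-286 - 165 + 44*(-1*8/7)) = -5085 + 5*(77 + 55 - 15*(-8/7))/(-286 - 165 + 44*(-8/7)) = -5085 + 5*(77 + 55 + 120/7)/(-286 - 165 - 352/7) = -5085 + 5*(1044/7)/(-3509/7) = -5085 + 5*(-7/3509)*(1044/7) = -5085 - 180/121 = -615465/121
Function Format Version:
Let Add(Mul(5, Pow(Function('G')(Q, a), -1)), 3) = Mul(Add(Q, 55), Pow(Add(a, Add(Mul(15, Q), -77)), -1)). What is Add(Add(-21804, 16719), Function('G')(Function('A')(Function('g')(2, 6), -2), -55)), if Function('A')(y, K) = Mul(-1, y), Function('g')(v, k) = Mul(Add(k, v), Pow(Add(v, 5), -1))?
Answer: Rational(-615465, 121) ≈ -5086.5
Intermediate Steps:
Function('g')(v, k) = Mul(Pow(Add(5, v), -1), Add(k, v)) (Function('g')(v, k) = Mul(Add(k, v), Pow(Add(5, v), -1)) = Mul(Pow(Add(5, v), -1), Add(k, v)))
Function('G')(Q, a) = Mul(5, Pow(Add(-3, Mul(Pow(Add(-77, a, Mul(15, Q)), -1), Add(55, Q))), -1)) (Function('G')(Q, a) = Mul(5, Pow(Add(-3, Mul(Add(Q, 55), Pow(Add(a, Add(Mul(15, Q), -77)), -1))), -1)) = Mul(5, Pow(Add(-3, Mul(Add(55, Q), Pow(Add(a, Add(-77, Mul(15, Q))), -1))), -1)) = Mul(5, Pow(Add(-3, Mul(Add(55, Q), Pow(Add(-77, a, Mul(15, Q)), -1))), -1)) = Mul(5, Pow(Add(-3, Mul(Pow(Add(-77, a, Mul(15, Q)), -1), Add(55, Q))), -1)))
Add(Add(-21804, 16719), Function('G')(Function('A')(Function('g')(2, 6), -2), -55)) = Add(Add(-21804, 16719), Mul(5, Pow(Add(-286, Mul(3, -55), Mul(44, Mul(-1, Mul(Pow(Add(5, 2), -1), Add(6, 2))))), -1), Add(77, Mul(-1, -55), Mul(-15, Mul(-1, Mul(Pow(Add(5, 2), -1), Add(6, 2))))))) = Add(-5085, Mul(5, Pow(Add(-286, -165, Mul(44, Mul(-1, Mul(Pow(7, -1), 8)))), -1), Add(77, 55, Mul(-15, Mul(-1, Mul(Pow(7, -1), 8)))))) = Add(-5085, Mul(5, Pow(Add(-286, -165, Mul(44, Mul(-1, Mul(Rational(1, 7), 8)))), -1), Add(77, 55, Mul(-15, Mul(-1, Mul(Rational(1, 7), 8)))))) = Add(-5085, Mul(5, Pow(Add(-286, -165, Mul(44, Mul(-1, Rational(8, 7)))), -1), Add(77, 55, Mul(-15, Mul(-1, Rational(8, 7)))))) = Add(-5085, Mul(5, Pow(Add(-286, -165, Mul(44, Rational(-8, 7))), -1), Add(77, 55, Mul(-15, Rational(-8, 7))))) = Add(-5085, Mul(5, Pow(Add(-286, -165, Rational(-352, 7)), -1), Add(77, 55, Rational(120, 7)))) = Add(-5085, Mul(5, Pow(Rational(-3509, 7), -1), Rational(1044, 7))) = Add(-5085, Mul(5, Rational(-7, 3509), Rational(1044, 7))) = Add(-5085, Rational(-180, 121)) = Rational(-615465, 121)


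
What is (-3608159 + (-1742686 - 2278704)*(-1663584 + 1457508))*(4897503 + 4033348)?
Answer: 7401070863117546331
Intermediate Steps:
(-3608159 + (-1742686 - 2278704)*(-1663584 + 1457508))*(4897503 + 4033348) = (-3608159 - 4021390*(-206076))*8930851 = (-3608159 + 828711965640)*8930851 = 828708357481*8930851 = 7401070863117546331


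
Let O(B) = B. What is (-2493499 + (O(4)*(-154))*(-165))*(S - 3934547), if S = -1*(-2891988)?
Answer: 2493654127181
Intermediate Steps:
S = 2891988
(-2493499 + (O(4)*(-154))*(-165))*(S - 3934547) = (-2493499 + (4*(-154))*(-165))*(2891988 - 3934547) = (-2493499 - 616*(-165))*(-1042559) = (-2493499 + 101640)*(-1042559) = -2391859*(-1042559) = 2493654127181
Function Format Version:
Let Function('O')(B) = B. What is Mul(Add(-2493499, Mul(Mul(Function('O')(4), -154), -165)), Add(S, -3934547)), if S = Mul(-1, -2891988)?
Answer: 2493654127181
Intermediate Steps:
S = 2891988
Mul(Add(-2493499, Mul(Mul(Function('O')(4), -154), -165)), Add(S, -3934547)) = Mul(Add(-2493499, Mul(Mul(4, -154), -165)), Add(2891988, -3934547)) = Mul(Add(-2493499, Mul(-616, -165)), -1042559) = Mul(Add(-2493499, 101640), -1042559) = Mul(-2391859, -1042559) = 2493654127181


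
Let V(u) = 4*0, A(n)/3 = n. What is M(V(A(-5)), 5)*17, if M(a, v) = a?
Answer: 0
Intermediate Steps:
A(n) = 3*n
V(u) = 0
M(V(A(-5)), 5)*17 = 0*17 = 0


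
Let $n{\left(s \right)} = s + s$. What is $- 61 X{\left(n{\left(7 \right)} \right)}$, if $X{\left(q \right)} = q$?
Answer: $-854$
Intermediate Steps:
$n{\left(s \right)} = 2 s$
$- 61 X{\left(n{\left(7 \right)} \right)} = - 61 \cdot 2 \cdot 7 = \left(-61\right) 14 = -854$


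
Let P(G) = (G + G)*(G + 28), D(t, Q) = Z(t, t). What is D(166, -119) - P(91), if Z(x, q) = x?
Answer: -21492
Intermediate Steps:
D(t, Q) = t
P(G) = 2*G*(28 + G) (P(G) = (2*G)*(28 + G) = 2*G*(28 + G))
D(166, -119) - P(91) = 166 - 2*91*(28 + 91) = 166 - 2*91*119 = 166 - 1*21658 = 166 - 21658 = -21492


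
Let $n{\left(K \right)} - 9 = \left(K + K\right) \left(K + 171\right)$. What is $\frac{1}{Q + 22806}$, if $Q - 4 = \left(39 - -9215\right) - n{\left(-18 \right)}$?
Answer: $\frac{1}{37563} \approx 2.6622 \cdot 10^{-5}$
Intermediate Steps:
$n{\left(K \right)} = 9 + 2 K \left(171 + K\right)$ ($n{\left(K \right)} = 9 + \left(K + K\right) \left(K + 171\right) = 9 + 2 K \left(171 + K\right)$)
$Q = 14757$ ($Q = 4 - \left(-9245 - 6156 + 648\right) = 4 + \left(\left(39 + 9215\right) - \left(9 + 2 \cdot 324 - 6156\right)\right) = 4 + \left(9254 - \left(9 + 648 - 6156\right)\right) = 4 + \left(9254 - -5499\right) = 4 + \left(9254 + 5499\right) = 4 + 14753 = 14757$)
$\frac{1}{Q + 22806} = \frac{1}{14757 + 22806} = \frac{1}{37563}$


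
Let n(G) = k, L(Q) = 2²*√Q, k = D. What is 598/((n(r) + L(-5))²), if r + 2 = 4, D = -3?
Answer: 598/(3 - 4*I*√5)² ≈ -5.3602 + 4.0515*I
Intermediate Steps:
r = 2 (r = -2 + 4 = 2)
k = -3
L(Q) = 4*√Q
n(G) = -3
598/((n(r) + L(-5))²) = 598/((-3 + 4*√(-5))²) = 598/((-3 + 4*(I*√5))²) = 598/((-3 + 4*I*√5)²) = 598/(-3 + 4*I*√5)²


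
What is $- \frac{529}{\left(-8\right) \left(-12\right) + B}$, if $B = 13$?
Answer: $- \frac{529}{109} \approx -4.8532$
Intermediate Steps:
$- \frac{529}{\left(-8\right) \left(-12\right) + B} = - \frac{529}{\left(-8\right) \left(-12\right) + 13} = - \frac{529}{96 + 13} = - \frac{529}{109}$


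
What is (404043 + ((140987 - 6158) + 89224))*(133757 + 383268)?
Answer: 324741334400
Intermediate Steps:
(404043 + ((140987 - 6158) + 89224))*(133757 + 383268) = (404043 + (134829 + 89224))*517025 = (404043 + 224053)*517025 = 628096*517025 = 324741334400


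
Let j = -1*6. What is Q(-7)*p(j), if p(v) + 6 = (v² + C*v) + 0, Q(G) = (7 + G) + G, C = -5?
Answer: -420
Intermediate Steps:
j = -6
Q(G) = 7 + 2*G
p(v) = -6 + v² - 5*v (p(v) = -6 + ((v² - 5*v) + 0) = -6 + (v² - 5*v) = -6 + v² - 5*v)
Q(-7)*p(j) = (7 + 2*(-7))*(-6 + (-6)² - 5*(-6)) = (7 - 14)*(-6 + 36 + 30) = -7*60 = -420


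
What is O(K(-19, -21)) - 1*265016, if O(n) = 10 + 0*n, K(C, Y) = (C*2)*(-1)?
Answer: -265006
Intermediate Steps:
K(C, Y) = -2*C (K(C, Y) = (2*C)*(-1) = -2*C)
O(n) = 10 (O(n) = 10 + 0 = 10)
O(K(-19, -21)) - 1*265016 = 10 - 1*265016 = 10 - 265016 = -265006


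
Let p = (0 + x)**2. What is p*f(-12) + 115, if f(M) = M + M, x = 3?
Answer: -101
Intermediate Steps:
f(M) = 2*M
p = 9 (p = (0 + 3)**2 = 3**2 = 9)
p*f(-12) + 115 = 9*(2*(-12)) + 115 = 9*(-24) + 115 = -216 + 115 = -101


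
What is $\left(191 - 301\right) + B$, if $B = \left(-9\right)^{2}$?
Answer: $-29$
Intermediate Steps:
$B = 81$
$\left(191 - 301\right) + B = \left(191 - 301\right) + 81 = -110 + 81 = -29$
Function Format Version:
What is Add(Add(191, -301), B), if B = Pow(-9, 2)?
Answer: -29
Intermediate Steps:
B = 81
Add(Add(191, -301), B) = Add(Add(191, -301), 81) = Add(-110, 81) = -29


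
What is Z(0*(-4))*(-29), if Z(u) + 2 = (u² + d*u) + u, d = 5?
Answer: 58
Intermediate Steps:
Z(u) = -2 + u² + 6*u (Z(u) = -2 + ((u² + 5*u) + u) = -2 + (u² + 6*u) = -2 + u² + 6*u)
Z(0*(-4))*(-29) = (-2 + (0*(-4))² + 6*(0*(-4)))*(-29) = (-2 + 0² + 6*0)*(-29) = (-2 + 0 + 0)*(-29) = -2*(-29) = 58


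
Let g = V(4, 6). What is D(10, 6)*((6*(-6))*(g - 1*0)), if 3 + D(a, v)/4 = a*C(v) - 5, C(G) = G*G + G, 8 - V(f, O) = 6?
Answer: -118656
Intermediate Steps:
V(f, O) = 2 (V(f, O) = 8 - 1*6 = 8 - 6 = 2)
g = 2
C(G) = G + G² (C(G) = G² + G = G + G²)
D(a, v) = -32 + 4*a*v*(1 + v) (D(a, v) = -12 + 4*(a*(v*(1 + v)) - 5) = -12 + 4*(a*v*(1 + v) - 5) = -12 + 4*(-5 + a*v*(1 + v)) = -12 + (-20 + 4*a*v*(1 + v)) = -32 + 4*a*v*(1 + v))
D(10, 6)*((6*(-6))*(g - 1*0)) = (-32 + 4*10*6*(1 + 6))*((6*(-6))*(2 - 1*0)) = (-32 + 4*10*6*7)*(-36*(2 + 0)) = (-32 + 1680)*(-36*2) = 1648*(-72) = -118656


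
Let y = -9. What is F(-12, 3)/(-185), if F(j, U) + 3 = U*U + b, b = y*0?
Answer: -6/185 ≈ -0.032432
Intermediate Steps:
b = 0 (b = -9*0 = 0)
F(j, U) = -3 + U² (F(j, U) = -3 + (U*U + 0) = -3 + (U² + 0) = -3 + U²)
F(-12, 3)/(-185) = (-3 + 3²)/(-185) = (-3 + 9)*(-1/185) = 6*(-1/185) = -6/185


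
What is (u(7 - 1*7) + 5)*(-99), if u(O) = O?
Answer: -495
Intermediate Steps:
(u(7 - 1*7) + 5)*(-99) = ((7 - 1*7) + 5)*(-99) = ((7 - 7) + 5)*(-99) = (0 + 5)*(-99) = 5*(-99) = -495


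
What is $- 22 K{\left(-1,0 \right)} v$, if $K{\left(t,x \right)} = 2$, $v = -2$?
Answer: $88$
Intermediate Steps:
$- 22 K{\left(-1,0 \right)} v = \left(-22\right) 2 \left(-2\right) = \left(-44\right) \left(-2\right) = 88$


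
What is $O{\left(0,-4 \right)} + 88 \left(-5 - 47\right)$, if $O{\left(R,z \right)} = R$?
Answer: $-4576$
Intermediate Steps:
$O{\left(0,-4 \right)} + 88 \left(-5 - 47\right) = 0 + 88 \left(-5 - 47\right) = 0 + 88 \left(-52\right) = 0 - 4576 = -4576$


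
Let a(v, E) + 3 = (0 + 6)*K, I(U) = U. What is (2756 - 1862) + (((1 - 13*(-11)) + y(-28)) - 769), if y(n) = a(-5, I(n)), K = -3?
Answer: 248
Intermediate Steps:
a(v, E) = -21 (a(v, E) = -3 + (0 + 6)*(-3) = -3 + 6*(-3) = -3 - 18 = -21)
y(n) = -21
(2756 - 1862) + (((1 - 13*(-11)) + y(-28)) - 769) = (2756 - 1862) + (((1 - 13*(-11)) - 21) - 769) = 894 + (((1 + 143) - 21) - 769) = 894 + ((144 - 21) - 769) = 894 + (123 - 769) = 894 - 646 = 248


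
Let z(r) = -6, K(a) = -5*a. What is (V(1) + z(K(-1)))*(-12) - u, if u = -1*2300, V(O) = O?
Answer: 2360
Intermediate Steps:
u = -2300
(V(1) + z(K(-1)))*(-12) - u = (1 - 6)*(-12) - 1*(-2300) = -5*(-12) + 2300 = 60 + 2300 = 2360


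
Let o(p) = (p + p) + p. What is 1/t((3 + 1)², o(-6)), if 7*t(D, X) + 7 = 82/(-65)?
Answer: -455/537 ≈ -0.84730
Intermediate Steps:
o(p) = 3*p (o(p) = 2*p + p = 3*p)
t(D, X) = -537/455 (t(D, X) = -1 + (82/(-65))/7 = -1 + (82*(-1/65))/7 = -1 + (⅐)*(-82/65) = -1 - 82/455 = -537/455)
1/t((3 + 1)², o(-6)) = 1/(-537/455) = -455/537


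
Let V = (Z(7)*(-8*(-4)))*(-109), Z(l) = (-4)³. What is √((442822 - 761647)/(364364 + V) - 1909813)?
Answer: I*√164849881282195327/293798 ≈ 1382.0*I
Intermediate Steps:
Z(l) = -64
V = 223232 (V = -(-512)*(-4)*(-109) = -64*32*(-109) = -2048*(-109) = 223232)
√((442822 - 761647)/(364364 + V) - 1909813) = √((442822 - 761647)/(364364 + 223232) - 1909813) = √(-318825/587596 - 1909813) = √(-1122198798373/587596) = I*√164849881282195327/293798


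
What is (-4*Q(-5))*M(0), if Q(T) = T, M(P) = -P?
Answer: 0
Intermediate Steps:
(-4*Q(-5))*M(0) = (-4*(-5))*(-1*0) = 20*0 = 0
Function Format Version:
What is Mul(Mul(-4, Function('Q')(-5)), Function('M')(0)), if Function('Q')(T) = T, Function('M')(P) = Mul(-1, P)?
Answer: 0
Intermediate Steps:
Mul(Mul(-4, Function('Q')(-5)), Function('M')(0)) = Mul(Mul(-4, -5), Mul(-1, 0)) = Mul(20, 0) = 0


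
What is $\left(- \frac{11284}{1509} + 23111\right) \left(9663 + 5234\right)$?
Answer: $\frac{519357313855}{1509} \approx 3.4417 \cdot 10^{8}$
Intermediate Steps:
$\left(- \frac{11284}{1509} + 23111\right) \left(9663 + 5234\right) = \left(\left(-11284\right) \frac{1}{1509} + 23111\right) 14897 = \left(- \frac{11284}{1509} + 23111\right) 14897 = \frac{34863215}{1509} \cdot 14897 = \frac{519357313855}{1509}$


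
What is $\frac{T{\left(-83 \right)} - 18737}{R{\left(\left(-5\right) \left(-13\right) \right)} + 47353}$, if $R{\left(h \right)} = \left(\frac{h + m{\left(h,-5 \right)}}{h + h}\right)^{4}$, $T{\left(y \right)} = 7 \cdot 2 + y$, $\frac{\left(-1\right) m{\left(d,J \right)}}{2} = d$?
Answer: $- \frac{300896}{757649} \approx -0.39714$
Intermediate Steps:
$m{\left(d,J \right)} = - 2 d$
$T{\left(y \right)} = 14 + y$
$R{\left(h \right)} = \frac{1}{16}$ ($R{\left(h \right)} = \left(\frac{h - 2 h}{h + h}\right)^{4} = \left(\frac{\left(-1\right) h}{2 h}\right)^{4} = \left(- h \frac{1}{2 h}\right)^{4} = \left(- \frac{1}{2}\right)^{4} = \frac{1}{16}$)
$\frac{T{\left(-83 \right)} - 18737}{R{\left(\left(-5\right) \left(-13\right) \right)} + 47353} = \frac{\left(14 - 83\right) - 18737}{\frac{1}{16} + 47353} = \frac{-69 - 18737}{\frac{757649}{16}} = \left(-18806\right) \frac{16}{757649} = - \frac{300896}{757649}$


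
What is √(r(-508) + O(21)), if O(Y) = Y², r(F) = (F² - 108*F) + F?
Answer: √312861 ≈ 559.34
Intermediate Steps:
r(F) = F² - 107*F
√(r(-508) + O(21)) = √(-508*(-107 - 508) + 21²) = √(-508*(-615) + 441) = √(312420 + 441) = √312861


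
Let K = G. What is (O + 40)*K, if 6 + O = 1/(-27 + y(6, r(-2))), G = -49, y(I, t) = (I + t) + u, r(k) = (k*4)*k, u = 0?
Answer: -8281/5 ≈ -1656.2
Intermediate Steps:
r(k) = 4*k² (r(k) = (4*k)*k = 4*k²)
y(I, t) = I + t (y(I, t) = (I + t) + 0 = I + t)
O = -31/5 (O = -6 + 1/(-27 + (6 + 4*(-2)²)) = -6 + 1/(-27 + (6 + 4*4)) = -6 + 1/(-27 + (6 + 16)) = -6 + 1/(-27 + 22) = -6 + 1/(-5) = -6 - ⅕ = -31/5 ≈ -6.2000)
K = -49
(O + 40)*K = (-31/5 + 40)*(-49) = (169/5)*(-49) = -8281/5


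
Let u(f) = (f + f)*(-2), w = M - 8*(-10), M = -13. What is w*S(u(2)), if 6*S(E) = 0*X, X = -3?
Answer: 0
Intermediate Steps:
w = 67 (w = -13 - 8*(-10) = -13 + 80 = 67)
u(f) = -4*f (u(f) = (2*f)*(-2) = -4*f)
S(E) = 0 (S(E) = (0*(-3))/6 = (⅙)*0 = 0)
w*S(u(2)) = 67*0 = 0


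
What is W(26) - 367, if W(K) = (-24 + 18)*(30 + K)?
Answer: -703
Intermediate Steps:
W(K) = -180 - 6*K (W(K) = -6*(30 + K) = -180 - 6*K)
W(26) - 367 = (-180 - 6*26) - 367 = (-180 - 156) - 367 = -336 - 367 = -703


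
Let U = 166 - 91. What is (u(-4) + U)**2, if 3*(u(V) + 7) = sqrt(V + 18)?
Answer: (204 + sqrt(14))**2/9 ≈ 4795.2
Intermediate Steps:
u(V) = -7 + sqrt(18 + V)/3 (u(V) = -7 + sqrt(V + 18)/3 = -7 + sqrt(18 + V)/3)
U = 75
(u(-4) + U)**2 = ((-7 + sqrt(18 - 4)/3) + 75)**2 = ((-7 + sqrt(14)/3) + 75)**2 = (68 + sqrt(14)/3)**2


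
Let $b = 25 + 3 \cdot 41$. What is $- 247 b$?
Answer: $-36556$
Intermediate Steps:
$b = 148$ ($b = 25 + 123 = 148$)
$- 247 b = \left(-247\right) 148 = -36556$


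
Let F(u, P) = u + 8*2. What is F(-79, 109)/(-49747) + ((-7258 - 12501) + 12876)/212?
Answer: -342395245/10546364 ≈ -32.466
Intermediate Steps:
F(u, P) = 16 + u (F(u, P) = u + 16 = 16 + u)
F(-79, 109)/(-49747) + ((-7258 - 12501) + 12876)/212 = (16 - 79)/(-49747) + ((-7258 - 12501) + 12876)/212 = -63*(-1/49747) + (-19759 + 12876)*(1/212) = 63/49747 - 6883*1/212 = 63/49747 - 6883/212 = -342395245/10546364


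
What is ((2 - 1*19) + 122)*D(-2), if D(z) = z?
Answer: -210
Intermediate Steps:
((2 - 1*19) + 122)*D(-2) = ((2 - 1*19) + 122)*(-2) = ((2 - 19) + 122)*(-2) = (-17 + 122)*(-2) = 105*(-2) = -210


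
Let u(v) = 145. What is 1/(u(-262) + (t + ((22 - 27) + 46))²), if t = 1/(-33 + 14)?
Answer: 361/657629 ≈ 0.00054894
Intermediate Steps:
t = -1/19 (t = 1/(-19) = -1/19 ≈ -0.052632)
1/(u(-262) + (t + ((22 - 27) + 46))²) = 1/(145 + (-1/19 + ((22 - 27) + 46))²) = 1/(145 + (-1/19 + (-5 + 46))²) = 1/(145 + (-1/19 + 41)²) = 1/(145 + (778/19)²) = 1/(145 + 605284/361) = 1/(657629/361) = 361/657629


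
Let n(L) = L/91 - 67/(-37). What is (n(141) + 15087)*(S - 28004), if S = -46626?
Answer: -3791893805090/3367 ≈ -1.1262e+9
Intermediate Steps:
n(L) = 67/37 + L/91 (n(L) = L*(1/91) - 67*(-1/37) = L/91 + 67/37 = 67/37 + L/91)
(n(141) + 15087)*(S - 28004) = ((67/37 + (1/91)*141) + 15087)*(-46626 - 28004) = ((67/37 + 141/91) + 15087)*(-74630) = (11314/3367 + 15087)*(-74630) = (50809243/3367)*(-74630) = -3791893805090/3367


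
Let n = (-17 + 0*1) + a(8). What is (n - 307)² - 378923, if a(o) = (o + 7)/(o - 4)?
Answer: -4421807/16 ≈ -2.7636e+5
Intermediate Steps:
a(o) = (7 + o)/(-4 + o)
n = -53/4 (n = (-17 + 0*1) + (7 + 8)/(-4 + 8) = (-17 + 0) + 15/4 = -17 + (¼)*15 = -17 + 15/4 = -53/4 ≈ -13.250)
(n - 307)² - 378923 = (-53/4 - 307)² - 378923 = (-1281/4)² - 378923 = 1640961/16 - 378923 = -4421807/16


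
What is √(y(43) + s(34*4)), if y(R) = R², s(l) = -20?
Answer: √1829 ≈ 42.767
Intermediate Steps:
√(y(43) + s(34*4)) = √(43² - 20) = √(1849 - 20) = √1829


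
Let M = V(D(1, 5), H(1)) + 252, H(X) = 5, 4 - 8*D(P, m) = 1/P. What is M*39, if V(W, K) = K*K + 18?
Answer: 11505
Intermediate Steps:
D(P, m) = ½ - 1/(8*P)
V(W, K) = 18 + K² (V(W, K) = K² + 18 = 18 + K²)
M = 295 (M = (18 + 5²) + 252 = (18 + 25) + 252 = 43 + 252 = 295)
M*39 = 295*39 = 11505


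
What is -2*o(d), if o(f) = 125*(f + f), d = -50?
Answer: 25000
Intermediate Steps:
o(f) = 250*f (o(f) = 125*(2*f) = 250*f)
-2*o(d) = -500*(-50) = -2*(-12500) = 25000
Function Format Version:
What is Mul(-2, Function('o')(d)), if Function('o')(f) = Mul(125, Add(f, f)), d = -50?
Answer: 25000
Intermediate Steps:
Function('o')(f) = Mul(250, f) (Function('o')(f) = Mul(125, Mul(2, f)) = Mul(250, f))
Mul(-2, Function('o')(d)) = Mul(-2, Mul(250, -50)) = Mul(-2, -12500) = 25000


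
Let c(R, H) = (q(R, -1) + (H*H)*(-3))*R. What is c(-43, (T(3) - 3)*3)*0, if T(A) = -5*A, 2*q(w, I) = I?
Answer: 0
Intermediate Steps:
q(w, I) = I/2
c(R, H) = R*(-½ - 3*H²) (c(R, H) = ((½)*(-1) + (H*H)*(-3))*R = (-½ + H²*(-3))*R = (-½ - 3*H²)*R = R*(-½ - 3*H²))
c(-43, (T(3) - 3)*3)*0 = -½*(-43)*(1 + 6*((-5*3 - 3)*3)²)*0 = -½*(-43)*(1 + 6*((-15 - 3)*3)²)*0 = -½*(-43)*(1 + 6*(-18*3)²)*0 = -½*(-43)*(1 + 6*(-54)²)*0 = -½*(-43)*(1 + 6*2916)*0 = -½*(-43)*(1 + 17496)*0 = -½*(-43)*17497*0 = (752371/2)*0 = 0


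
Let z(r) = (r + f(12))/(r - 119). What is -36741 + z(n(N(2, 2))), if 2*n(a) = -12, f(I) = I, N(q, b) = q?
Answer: -4592631/125 ≈ -36741.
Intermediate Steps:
n(a) = -6 (n(a) = (½)*(-12) = -6)
z(r) = (12 + r)/(-119 + r) (z(r) = (r + 12)/(r - 119) = (12 + r)/(-119 + r))
-36741 + z(n(N(2, 2))) = -36741 + (12 - 6)/(-119 - 6) = -36741 + 6/(-125) = -36741 - 1/125*6 = -36741 - 6/125 = -4592631/125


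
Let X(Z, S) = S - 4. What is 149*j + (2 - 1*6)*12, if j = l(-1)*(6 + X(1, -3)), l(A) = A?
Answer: 101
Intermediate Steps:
X(Z, S) = -4 + S
j = 1 (j = -(6 + (-4 - 3)) = -(6 - 7) = -1*(-1) = 1)
149*j + (2 - 1*6)*12 = 149*1 + (2 - 1*6)*12 = 149 + (2 - 6)*12 = 149 - 4*12 = 149 - 48 = 101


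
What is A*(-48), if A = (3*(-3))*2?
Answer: 864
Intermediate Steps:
A = -18 (A = -9*2 = -18)
A*(-48) = -18*(-48) = 864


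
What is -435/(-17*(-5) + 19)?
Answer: -435/104 ≈ -4.1827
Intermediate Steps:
-435/(-17*(-5) + 19) = -435/(85 + 19) = -435/104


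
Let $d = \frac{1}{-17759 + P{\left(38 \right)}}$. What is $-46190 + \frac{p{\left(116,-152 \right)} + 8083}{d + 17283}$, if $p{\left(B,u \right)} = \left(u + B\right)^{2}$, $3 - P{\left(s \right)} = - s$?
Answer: $- \frac{14144144537548}{306220193} \approx -46189.0$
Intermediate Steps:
$P{\left(s \right)} = 3 + s$ ($P{\left(s \right)} = 3 - - s = 3 + s$)
$p{\left(B,u \right)} = \left(B + u\right)^{2}$
$d = - \frac{1}{17718}$ ($d = \frac{1}{-17759 + \left(3 + 38\right)} = \frac{1}{-17759 + 41} = \frac{1}{-17718} = - \frac{1}{17718} \approx -5.644 \cdot 10^{-5}$)
$-46190 + \frac{p{\left(116,-152 \right)} + 8083}{d + 17283} = -46190 + \frac{\left(116 - 152\right)^{2} + 8083}{- \frac{1}{17718} + 17283} = -46190 + \frac{\left(-36\right)^{2} + 8083}{\frac{306220193}{17718}} = -46190 + \left(1296 + 8083\right) \frac{17718}{306220193} = -46190 + 9379 \cdot \frac{17718}{306220193} = -46190 + \frac{166177122}{306220193} = - \frac{14144144537548}{306220193}$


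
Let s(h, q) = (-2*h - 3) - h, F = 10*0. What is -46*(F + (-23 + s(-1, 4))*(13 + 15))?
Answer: 29624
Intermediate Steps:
F = 0
s(h, q) = -3 - 3*h (s(h, q) = (-3 - 2*h) - h = -3 - 3*h)
-46*(F + (-23 + s(-1, 4))*(13 + 15)) = -46*(0 + (-23 + (-3 - 3*(-1)))*(13 + 15)) = -46*(0 + (-23 + (-3 + 3))*28) = -46*(0 + (-23 + 0)*28) = -46*(0 - 23*28) = -46*(0 - 644) = -46*(-644) = 29624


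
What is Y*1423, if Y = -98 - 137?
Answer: -334405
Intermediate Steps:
Y = -235
Y*1423 = -235*1423 = -334405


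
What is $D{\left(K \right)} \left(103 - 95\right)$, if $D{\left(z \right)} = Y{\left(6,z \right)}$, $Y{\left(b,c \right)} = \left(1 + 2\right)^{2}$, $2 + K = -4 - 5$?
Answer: $72$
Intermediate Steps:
$K = -11$ ($K = -2 - 9 = -11$)
$Y{\left(b,c \right)} = 9$ ($Y{\left(b,c \right)} = 3^{2} = 9$)
$D{\left(z \right)} = 9$
$D{\left(K \right)} \left(103 - 95\right) = 9 \left(103 - 95\right) = 9 \cdot 8 = 72$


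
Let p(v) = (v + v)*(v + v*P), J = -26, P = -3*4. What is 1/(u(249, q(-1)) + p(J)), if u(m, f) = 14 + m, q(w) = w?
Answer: -1/14609 ≈ -6.8451e-5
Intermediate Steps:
P = -12
p(v) = -22*v² (p(v) = (v + v)*(v + v*(-12)) = (2*v)*(v - 12*v) = (2*v)*(-11*v) = -22*v²)
1/(u(249, q(-1)) + p(J)) = 1/((14 + 249) - 22*(-26)²) = 1/(263 - 22*676) = 1/(263 - 14872) = 1/(-14609) = -1/14609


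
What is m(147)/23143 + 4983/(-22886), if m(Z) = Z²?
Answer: 379222005/529650698 ≈ 0.71599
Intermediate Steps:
m(147)/23143 + 4983/(-22886) = 147²/23143 + 4983/(-22886) = 21609*(1/23143) + 4983*(-1/22886) = 21609/23143 - 4983/22886 = 379222005/529650698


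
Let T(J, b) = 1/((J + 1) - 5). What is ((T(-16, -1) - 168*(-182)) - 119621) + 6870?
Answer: -1643501/20 ≈ -82175.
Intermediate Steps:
T(J, b) = 1/(-4 + J) (T(J, b) = 1/((1 + J) - 5) = 1/(-4 + J))
((T(-16, -1) - 168*(-182)) - 119621) + 6870 = ((1/(-4 - 16) - 168*(-182)) - 119621) + 6870 = ((1/(-20) + 30576) - 119621) + 6870 = ((-1/20 + 30576) - 119621) + 6870 = (611519/20 - 119621) + 6870 = -1780901/20 + 6870 = -1643501/20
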